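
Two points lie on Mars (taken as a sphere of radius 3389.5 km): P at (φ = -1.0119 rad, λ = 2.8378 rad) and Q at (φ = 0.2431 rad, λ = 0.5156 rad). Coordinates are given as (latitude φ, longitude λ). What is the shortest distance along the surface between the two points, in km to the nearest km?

With latitudes φ₁ = -57.978°, φ₂ = 13.929° and longitude difference Δλ = -133.052°:
Haversine: a = sin²(Δφ/2) + cos φ₁ cos φ₂ sin²(Δλ/2) = 0.3447 + (0.5303)(0.9706)(0.8413) = 0.77771.
Central angle c = 2·arcsin(√a) = 2.15967 rad.
Distance = R·c = 3389.5 × 2.1597 ≈ 7320 km.

7320 km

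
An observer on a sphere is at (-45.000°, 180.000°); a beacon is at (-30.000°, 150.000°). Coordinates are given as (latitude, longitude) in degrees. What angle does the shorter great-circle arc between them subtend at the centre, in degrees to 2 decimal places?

With latitudes φ₁ = -45.000°, φ₂ = -30.000° and longitude difference Δλ = -30.000°:
cos c = sin φ₁ sin φ₂ + cos φ₁ cos φ₂ cos Δλ = (-0.7071)(-0.5000) + (0.7071)(0.8660)(0.8660) = 0.88388,
so c = arccos(0.88388) = 0.48669 rad.
So the angular separation is 27.89°.

27.89°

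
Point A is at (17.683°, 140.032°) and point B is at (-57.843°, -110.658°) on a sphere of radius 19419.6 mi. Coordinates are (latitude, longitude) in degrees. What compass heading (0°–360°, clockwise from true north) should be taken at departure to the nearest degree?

146°

Δλ = 109.310° = 1.9078 rad.
y = sin Δλ · cos φ₂ = (0.9437)(0.5322) = 0.5023
x = cos φ₁ sin φ₂ − sin φ₁ cos φ₂ cos Δλ = (0.9528)(-0.8466) − (0.3038)(0.5322)(-0.3307) = -0.7531
θ = atan2(y, x) = 146.30°, so the bearing is 146°.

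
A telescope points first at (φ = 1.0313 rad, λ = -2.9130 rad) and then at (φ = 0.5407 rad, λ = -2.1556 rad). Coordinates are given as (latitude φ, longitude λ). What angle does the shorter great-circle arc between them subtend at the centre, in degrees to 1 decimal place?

In radians: φ₁ = 1.0313, φ₂ = 0.5407, Δλ = 43.396° = 0.7574 rad.
cos c = sin φ₁ sin φ₂ + cos φ₁ cos φ₂ cos Δλ = (0.8580)(0.5147) + (0.5137)(0.8573)(0.7266) = 0.76165,
so c = arccos(0.76165) = 0.70494 rad.
So the angular separation is 40.4°.

40.4°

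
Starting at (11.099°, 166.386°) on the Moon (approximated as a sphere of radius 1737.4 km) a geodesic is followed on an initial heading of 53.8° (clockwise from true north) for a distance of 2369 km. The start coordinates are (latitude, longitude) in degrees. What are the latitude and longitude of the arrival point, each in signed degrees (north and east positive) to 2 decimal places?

Angular distance δ = d/R = 2369/1737.4 = 1.36353 rad; initial bearing θ = 0.9390 rad.
sin φ₂ = sin φ₁ cos δ + cos φ₁ sin δ cos θ = (0.1925)(0.2058) + (0.9813)(0.9786)(0.5906) = 0.6068, so φ₂ = 37.36°.
Δλ = atan2(sin θ sin δ cos φ₁, cos δ − sin φ₁ sin φ₂) = atan2(0.7749, 0.0890) = 83.450°.
λ₂ = 166.386° + 83.450° = 249.84° → -110.16° after wrapping to (−180°, 180°].

37.36°, -110.16°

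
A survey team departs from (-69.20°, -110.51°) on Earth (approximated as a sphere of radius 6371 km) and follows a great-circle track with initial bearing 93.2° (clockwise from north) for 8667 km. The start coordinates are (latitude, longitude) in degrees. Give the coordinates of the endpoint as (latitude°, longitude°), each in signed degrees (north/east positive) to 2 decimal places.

Angular distance δ = d/R = 8667/6371 = 1.36038 rad; initial bearing θ = 1.6266 rad.
sin φ₂ = sin φ₁ cos δ + cos φ₁ sin δ cos θ = (-0.9348)(0.2089) + (0.3551)(0.9779)(-0.0558) = -0.2146, so φ₂ = -12.39°.
Δλ = atan2(sin θ sin δ cos φ₁, cos δ − sin φ₁ sin φ₂) = atan2(0.3467, 0.0082) = 88.643°.
λ₂ = -110.510° + 88.643° = -21.87°.

-12.39°, -21.87°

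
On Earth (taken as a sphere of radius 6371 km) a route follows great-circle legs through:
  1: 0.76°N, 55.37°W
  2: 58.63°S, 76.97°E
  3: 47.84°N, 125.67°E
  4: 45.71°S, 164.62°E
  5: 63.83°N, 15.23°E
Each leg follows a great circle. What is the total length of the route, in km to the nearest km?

Leg 1→2: central angle 1.9411 rad, distance 12366.8 km.
Leg 2→3: central angle 1.9848 rad, distance 12645.4 km.
Leg 3→4: central angle 1.7377 rad, distance 11070.8 km.
Leg 4→5: central angle 2.7081 rad, distance 17253.1 km.
Total: 12366.8 + 12645.4 + 11070.8 + 17253.1 ≈ 53336 km.

53336 km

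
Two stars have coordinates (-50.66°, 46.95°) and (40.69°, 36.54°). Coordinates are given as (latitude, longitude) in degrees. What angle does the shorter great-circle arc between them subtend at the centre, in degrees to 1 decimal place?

91.8°

Let φ₁ = -0.8842 rad, φ₂ = 0.7102 rad, and Δλ = -0.1817 rad.
cos c = sin φ₁ sin φ₂ + cos φ₁ cos φ₂ cos Δλ = (-0.7734)(0.6520) + (0.6339)(0.7582)(0.9835) = -0.03147,
so c = arccos(-0.03147) = 1.60227 rad.
So the angular separation is 91.8°.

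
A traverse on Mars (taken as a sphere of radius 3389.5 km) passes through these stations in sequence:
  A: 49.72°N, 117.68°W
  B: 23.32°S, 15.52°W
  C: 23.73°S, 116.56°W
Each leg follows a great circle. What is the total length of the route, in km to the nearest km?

Leg A→B: central angle 2.0120 rad, distance 6819.8 km.
Leg B→C: central angle 1.5725 rad, distance 5329.9 km.
Total: 6819.8 + 5329.9 ≈ 12150 km.

12150 km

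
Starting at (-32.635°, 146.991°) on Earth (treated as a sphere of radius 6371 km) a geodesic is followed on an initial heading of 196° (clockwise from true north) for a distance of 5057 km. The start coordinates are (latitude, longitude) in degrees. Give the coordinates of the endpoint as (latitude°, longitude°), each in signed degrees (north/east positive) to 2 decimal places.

Angular distance δ = d/R = 5057/6371 = 0.79375 rad; initial bearing θ = 3.4208 rad.
sin φ₂ = sin φ₁ cos δ + cos φ₁ sin δ cos θ = (-0.5393)(0.7012) + (0.8421)(0.7130)(-0.9613) = -0.9553, so φ₂ = -72.80°.
Δλ = atan2(sin θ sin δ cos φ₁, cos δ − sin φ₁ sin φ₂) = atan2(-0.1655, 0.1860) = -41.663°.
λ₂ = 146.991° − 41.663° = 105.33°.

-72.80°, 105.33°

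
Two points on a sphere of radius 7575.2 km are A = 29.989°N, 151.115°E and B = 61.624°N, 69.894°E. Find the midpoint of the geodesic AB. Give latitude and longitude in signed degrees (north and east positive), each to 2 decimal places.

52.74°, 124.53°

Central angle δ = 1.0442 rad. Interpolating on the sphere with fraction f = 0.5:
P = [sin((1−f)δ)·A + sin(fδ)·B] / sin δ = 0.5769·A + 0.5769·B in Cartesian coordinates,
giving P = (-0.3432, 0.4988, 0.7959), i.e. latitude 52.74°, longitude 124.53°.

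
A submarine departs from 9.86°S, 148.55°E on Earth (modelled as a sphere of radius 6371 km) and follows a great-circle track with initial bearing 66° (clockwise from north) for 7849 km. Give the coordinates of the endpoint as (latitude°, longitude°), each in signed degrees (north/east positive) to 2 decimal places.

Angular distance δ = d/R = 7849/6371 = 1.23199 rad; initial bearing θ = 1.1519 rad.
sin φ₂ = sin φ₁ cos δ + cos φ₁ sin δ cos θ = (-0.1712)(0.3324) + (0.9852)(0.9432)(0.4067) = 0.3210, so φ₂ = 18.73°.
Δλ = atan2(sin θ sin δ cos φ₁, cos δ − sin φ₁ sin φ₂) = atan2(0.8489, 0.3873) = 65.473°.
λ₂ = 148.550° + 65.473° = 214.02° → -145.98° after wrapping to (−180°, 180°].

18.73°, -145.98°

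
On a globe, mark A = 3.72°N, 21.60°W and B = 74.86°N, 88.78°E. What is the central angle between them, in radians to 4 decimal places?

1.5989 rad

Let φ₁ = 0.0649 rad, φ₂ = 1.3066 rad, and Δλ = 1.9265 rad.
cos c = sin φ₁ sin φ₂ + cos φ₁ cos φ₂ cos Δλ = (0.0649)(0.9653) + (0.9979)(0.2612)(-0.3482) = -0.02813,
so c = arccos(-0.02813) = 1.59893 rad.
So the angular separation is 1.5989 rad.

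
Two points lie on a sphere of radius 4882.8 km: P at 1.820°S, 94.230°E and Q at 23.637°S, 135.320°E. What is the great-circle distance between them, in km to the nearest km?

3864 km

Let φ₁ = -0.0318 rad, φ₂ = -0.4125 rad, and Δλ = 0.7172 rad.
cos c = sin φ₁ sin φ₂ + cos φ₁ cos φ₂ cos Δλ = (-0.0318)(-0.4009) + (0.9995)(0.9161)(0.7537) = 0.70283,
so c = arccos(0.70283) = 0.79142 rad.
Distance = R·c = 4882.8 × 0.7914 ≈ 3864 km.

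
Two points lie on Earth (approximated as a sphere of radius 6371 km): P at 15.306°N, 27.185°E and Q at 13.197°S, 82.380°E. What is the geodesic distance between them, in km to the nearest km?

6849 km

With latitudes φ₁ = 15.306°, φ₂ = -13.197° and longitude difference Δλ = 55.195°:
cos c = sin φ₁ sin φ₂ + cos φ₁ cos φ₂ cos Δλ = (0.2640)(-0.2283) + (0.9645)(0.9736)(0.5708) = 0.47573,
so c = arccos(0.47573) = 1.07500 rad.
Distance = R·c = 6371 × 1.0750 ≈ 6849 km.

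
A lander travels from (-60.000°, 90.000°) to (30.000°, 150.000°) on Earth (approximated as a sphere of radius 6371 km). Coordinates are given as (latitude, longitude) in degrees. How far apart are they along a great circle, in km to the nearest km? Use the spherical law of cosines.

11398 km

Let φ₁ = -1.0472 rad, φ₂ = 0.5236 rad, and Δλ = 1.0472 rad.
cos c = sin φ₁ sin φ₂ + cos φ₁ cos φ₂ cos Δλ = (-0.8660)(0.5000) + (0.5000)(0.8660)(0.5000) = -0.21651,
so c = arccos(-0.21651) = 1.78903 rad.
Distance = R·c = 6371 × 1.7890 ≈ 11398 km.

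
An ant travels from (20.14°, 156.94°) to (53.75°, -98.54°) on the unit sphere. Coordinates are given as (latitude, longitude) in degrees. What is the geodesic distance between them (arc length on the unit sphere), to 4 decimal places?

1.4319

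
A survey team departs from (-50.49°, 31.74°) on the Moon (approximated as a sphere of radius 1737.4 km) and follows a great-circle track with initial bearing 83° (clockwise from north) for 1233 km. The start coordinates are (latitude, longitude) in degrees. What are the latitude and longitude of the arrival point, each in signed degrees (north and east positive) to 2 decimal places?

Angular distance δ = d/R = 1233/1737.4 = 0.70968 rad; initial bearing θ = 1.4486 rad.
sin φ₂ = sin φ₁ cos δ + cos φ₁ sin δ cos θ = (-0.7715)(0.7586) + (0.6362)(0.6516)(0.1219) = -0.5347, so φ₂ = -32.33°.
Δλ = atan2(sin θ sin δ cos φ₁, cos δ − sin φ₁ sin φ₂) = atan2(0.4115, 0.3460) = 49.938°.
λ₂ = 31.740° + 49.938° = 81.68°.

-32.33°, 81.68°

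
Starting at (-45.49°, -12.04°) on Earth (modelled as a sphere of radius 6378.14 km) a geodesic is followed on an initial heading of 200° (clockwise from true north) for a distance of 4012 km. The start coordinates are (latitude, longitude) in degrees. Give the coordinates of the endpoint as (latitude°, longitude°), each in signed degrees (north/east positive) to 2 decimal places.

Angular distance δ = d/R = 4012/6378.14 = 0.62902 rad; initial bearing θ = 3.4907 rad.
sin φ₂ = sin φ₁ cos δ + cos φ₁ sin δ cos θ = (-0.7131)(0.8086) + (0.7010)(0.5884)(-0.9397) = -0.9642, so φ₂ = -74.63°.
Δλ = atan2(sin θ sin δ cos φ₁, cos δ − sin φ₁ sin φ₂) = atan2(-0.1411, 0.1210) = -49.381°.
λ₂ = -12.040° − 49.381° = -61.42°.

-74.63°, -61.42°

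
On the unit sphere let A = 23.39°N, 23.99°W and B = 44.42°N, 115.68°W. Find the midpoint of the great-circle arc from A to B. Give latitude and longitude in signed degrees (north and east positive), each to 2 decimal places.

43.74°, -62.51°

Central angle δ = 1.3093 rad. Interpolating on the sphere with fraction f = 0.5:
P = [sin((1−f)δ)·A + sin(fδ)·B] / sin δ = 0.6303·A + 0.6303·B in Cartesian coordinates,
giving P = (0.3335, -0.6409, 0.6914), i.e. latitude 43.74°, longitude -62.51°.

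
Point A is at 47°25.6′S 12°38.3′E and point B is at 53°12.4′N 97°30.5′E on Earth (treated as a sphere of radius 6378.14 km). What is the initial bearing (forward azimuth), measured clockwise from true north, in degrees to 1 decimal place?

45.7°

Δλ = 84.870° = 1.4813 rad.
y = sin Δλ · cos φ₂ = (0.9960)(0.5989) = 0.5965
x = cos φ₁ sin φ₂ − sin φ₁ cos φ₂ cos Δλ = (0.6765)(0.8008) − (-0.7364)(0.5989)(0.0894) = 0.5812
θ = atan2(y, x) = 45.75°, so the bearing is 45.7°.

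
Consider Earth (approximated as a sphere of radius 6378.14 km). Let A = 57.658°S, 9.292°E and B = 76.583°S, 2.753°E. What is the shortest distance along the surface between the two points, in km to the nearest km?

2123 km

In radians: φ₁ = -1.0063, φ₂ = -1.3366, Δλ = -6.539° = -0.1141 rad.
Haversine: a = sin²(Δφ/2) + cos φ₁ cos φ₂ sin²(Δλ/2) = 0.0270 + (0.5350)(0.2320)(0.0033) = 0.02743.
Central angle c = 2·arcsin(√a) = 0.33278 rad.
Distance = R·c = 6378.14 × 0.3328 ≈ 2123 km.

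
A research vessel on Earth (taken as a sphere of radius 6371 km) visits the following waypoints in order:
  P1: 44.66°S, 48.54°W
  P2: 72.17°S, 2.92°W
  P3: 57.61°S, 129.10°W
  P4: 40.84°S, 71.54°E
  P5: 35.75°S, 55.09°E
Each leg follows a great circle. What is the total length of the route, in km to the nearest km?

Leg P1→P2: central angle 0.6068 rad, distance 3866.1 km.
Leg P2→P3: central angle 0.7855 rad, distance 5004.4 km.
Leg P3→P4: central angle 1.3970 rad, distance 8900.1 km.
Leg P4→P5: central angle 0.2417 rad, distance 1540.1 km.
Total: 3866.1 + 5004.4 + 8900.1 + 1540.1 ≈ 19311 km.

19311 km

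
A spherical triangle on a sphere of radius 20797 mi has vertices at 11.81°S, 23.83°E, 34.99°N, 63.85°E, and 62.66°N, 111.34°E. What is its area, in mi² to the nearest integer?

59178811 mi²

Side lengths (central angles): a = 0.7019, b = 1.7338, c = 1.0509 rad; semiperimeter s = 1.7433.
By l'Huilier's theorem, tan(E/4) = √[tan(s/2) tan((s−a)/2) tan((s−b)/2) tan((s−c)/2)], giving spherical excess E = 0.1368 rad.
Area = E·R² = 0.1368 × (20797)² ≈ 59178811 mi².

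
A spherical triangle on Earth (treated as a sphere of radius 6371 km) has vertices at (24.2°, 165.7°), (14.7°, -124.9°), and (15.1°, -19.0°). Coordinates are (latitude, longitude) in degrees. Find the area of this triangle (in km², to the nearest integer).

Side lengths (central angles): a = 1.7617, b = 2.4510, c = 1.1435 rad; semiperimeter s = 2.6781.
By l'Huilier's theorem, tan(E/4) = √[tan(s/2) tan((s−a)/2) tan((s−b)/2) tan((s−c)/2)], giving spherical excess E = 1.7882 rad.
Area = E·R² = 1.7882 × (6371)² ≈ 72581510 km².

72581510 km²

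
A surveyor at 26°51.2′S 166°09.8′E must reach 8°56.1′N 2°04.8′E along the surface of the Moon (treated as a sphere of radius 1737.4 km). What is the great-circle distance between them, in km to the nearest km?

With latitudes φ₁ = -26.853°, φ₂ = 8.935° and longitude difference Δλ = -164.083°:
cos c = sin φ₁ sin φ₂ + cos φ₁ cos φ₂ cos Δλ = (-0.4517)(0.1553) + (0.8922)(0.9879)(-0.9617) = -0.91771,
so c = arccos(-0.91771) = 2.73307 rad.
Distance = R·c = 1737.4 × 2.7331 ≈ 4748 km.

4748 km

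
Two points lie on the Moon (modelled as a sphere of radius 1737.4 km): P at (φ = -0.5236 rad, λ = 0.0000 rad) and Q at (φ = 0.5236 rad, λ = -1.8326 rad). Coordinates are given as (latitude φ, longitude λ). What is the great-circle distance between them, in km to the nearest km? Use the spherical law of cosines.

3529 km

Let φ₁ = -0.5236 rad, φ₂ = 0.5236 rad, and Δλ = -1.8326 rad.
cos c = sin φ₁ sin φ₂ + cos φ₁ cos φ₂ cos Δλ = (-0.5000)(0.5000) + (0.8660)(0.8660)(-0.2588) = -0.44412,
so c = arccos(-0.44412) = 2.03099 rad.
Distance = R·c = 1737.4 × 2.0310 ≈ 3529 km.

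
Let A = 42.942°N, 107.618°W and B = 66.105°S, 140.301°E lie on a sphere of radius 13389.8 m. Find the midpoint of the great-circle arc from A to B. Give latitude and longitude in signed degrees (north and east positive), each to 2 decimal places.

-18.64°, -140.54°

The central angle between A and B is δ = 2.3955 rad.
With f = 0.5, the slerp weights are sin((1−f)δ)/sin δ = 1.3719 and sin(fδ)/sin δ = 1.3719.
Weighted sum of the unit vectors: (1.3719)·(-0.2216,-0.6977,0.6813) + (1.3719)·(-0.3117,0.2587,-0.9143) = (-0.7315, -0.6022, -0.3197).
Converting back: φ = atan2(z, √(x²+y²)) = -18.64°, λ = atan2(y, x) = -140.54°.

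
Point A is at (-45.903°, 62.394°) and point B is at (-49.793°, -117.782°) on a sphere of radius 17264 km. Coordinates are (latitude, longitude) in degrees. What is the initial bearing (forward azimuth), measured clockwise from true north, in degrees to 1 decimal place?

179.9°

With φ₁ = -0.8012, φ₂ = -0.8691, Δλ = 3.1385 rad, the forward-azimuth formula gives
θ = atan2( sin Δλ cos φ₂ , cos φ₁ sin φ₂ − sin φ₁ cos φ₂ cos Δλ ) = atan2(0.0020, -0.9951) = 179.89°.
So the initial bearing is 179.9°.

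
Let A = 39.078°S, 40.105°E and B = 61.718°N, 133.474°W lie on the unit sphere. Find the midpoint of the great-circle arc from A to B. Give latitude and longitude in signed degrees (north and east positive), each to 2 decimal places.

Central angle δ = 2.7405 rad. Interpolating on the sphere with fraction f = 0.5:
P = [sin((1−f)δ)·A + sin(fδ)·B] / sin δ = 2.5100·A + 2.5100·B in Cartesian coordinates,
giving P = (0.6721, 0.3922, 0.6281), i.e. latitude 38.91°, longitude 30.26°.

38.91°, 30.26°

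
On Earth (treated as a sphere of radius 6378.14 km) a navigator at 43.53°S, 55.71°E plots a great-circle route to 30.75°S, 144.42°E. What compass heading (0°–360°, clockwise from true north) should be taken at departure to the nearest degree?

113°

Δλ = 88.710° = 1.5483 rad.
y = sin Δλ · cos φ₂ = (0.9997)(0.8594) = 0.8592
x = cos φ₁ sin φ₂ − sin φ₁ cos φ₂ cos Δλ = (0.7250)(-0.5113) − (-0.6887)(0.8594)(0.0225) = -0.3574
θ = atan2(y, x) = 112.58°, so the bearing is 113°.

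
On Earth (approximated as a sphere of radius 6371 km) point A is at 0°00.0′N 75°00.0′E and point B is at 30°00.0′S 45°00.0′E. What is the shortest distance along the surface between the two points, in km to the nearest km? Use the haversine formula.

4605 km

Let φ₁ = 0.0000 rad, φ₂ = -0.5236 rad, and Δλ = -0.5236 rad.
Haversine: a = sin²(Δφ/2) + cos φ₁ cos φ₂ sin²(Δλ/2) = 0.0670 + (1.0000)(0.8660)(0.0670) = 0.12500.
Central angle c = 2·arcsin(√a) = 0.72273 rad.
Distance = R·c = 6371 × 0.7227 ≈ 4605 km.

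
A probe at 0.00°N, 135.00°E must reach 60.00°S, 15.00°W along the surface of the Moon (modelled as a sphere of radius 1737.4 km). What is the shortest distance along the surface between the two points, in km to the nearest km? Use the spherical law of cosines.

3507 km

In radians: φ₁ = 0.0000, φ₂ = -1.0472, Δλ = -150.000° = -2.6180 rad.
cos c = sin φ₁ sin φ₂ + cos φ₁ cos φ₂ cos Δλ = (0.0000)(-0.8660) + (1.0000)(0.5000)(-0.8660) = -0.43301,
so c = arccos(-0.43301) = 2.01863 rad.
Distance = R·c = 1737.4 × 2.0186 ≈ 3507 km.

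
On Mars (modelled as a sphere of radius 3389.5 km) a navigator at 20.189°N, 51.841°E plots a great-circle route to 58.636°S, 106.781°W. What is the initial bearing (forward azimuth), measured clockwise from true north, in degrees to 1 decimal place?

With φ₁ = 0.3524, φ₂ = -1.0234, Δλ = -2.7685 rad, the forward-azimuth formula gives
θ = atan2( sin Δλ cos φ₂ , cos φ₁ sin φ₂ − sin φ₁ cos φ₂ cos Δλ ) = atan2(-0.1897, -0.6341) = -163.34°.
Adding 360° brings this into [0°, 360°): 196.7°.

196.7°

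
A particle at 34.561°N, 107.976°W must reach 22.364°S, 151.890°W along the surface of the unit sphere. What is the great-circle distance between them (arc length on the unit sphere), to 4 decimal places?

1.2315

With latitudes φ₁ = 34.561°, φ₂ = -22.364° and longitude difference Δλ = -43.914°:
Haversine: a = sin²(Δφ/2) + cos φ₁ cos φ₂ sin²(Δλ/2) = 0.2271 + (0.8235)(0.9248)(0.1398) = 0.33361.
Central angle c = 2·arcsin(√a) = 1.23154 rad.
On the unit sphere the arc length equals the central angle: 1.2315.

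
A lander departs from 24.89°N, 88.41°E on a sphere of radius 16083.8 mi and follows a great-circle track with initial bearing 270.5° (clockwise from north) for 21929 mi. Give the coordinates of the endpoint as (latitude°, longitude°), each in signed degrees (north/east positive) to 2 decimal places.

Angular distance δ = d/R = 21929/16083.8 = 1.36342 rad; initial bearing θ = 4.7211 rad.
sin φ₂ = sin φ₁ cos δ + cos φ₁ sin δ cos θ = (0.4209)(0.2059) + (0.9071)(0.9786)(0.0087) = 0.0944, so φ₂ = 5.42°.
Δλ = atan2(sin θ sin δ cos φ₁, cos δ − sin φ₁ sin φ₂) = atan2(-0.8876, 0.1662) = -79.397°.
λ₂ = 88.410° − 79.397° = 9.01°.

5.42°, 9.01°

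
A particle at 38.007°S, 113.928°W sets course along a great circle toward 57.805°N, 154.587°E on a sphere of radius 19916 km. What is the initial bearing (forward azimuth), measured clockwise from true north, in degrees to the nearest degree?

Δλ = -91.485° = -1.5967 rad.
y = sin Δλ · cos φ₂ = (-0.9997)(0.5328) = -0.5326
x = cos φ₁ sin φ₂ − sin φ₁ cos φ₂ cos Δλ = (0.7879)(0.8462) − (-0.6158)(0.5328)(-0.0259) = 0.6583
θ = atan2(y, x) = -38.98°; adding 360° gives 321°.

321°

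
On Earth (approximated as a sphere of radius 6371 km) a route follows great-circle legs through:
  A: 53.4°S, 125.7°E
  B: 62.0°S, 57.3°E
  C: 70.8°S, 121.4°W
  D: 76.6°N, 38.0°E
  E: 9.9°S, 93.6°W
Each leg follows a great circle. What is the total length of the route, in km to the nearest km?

Leg A→B: central angle 0.6234 rad, distance 3971.8 km.
Leg B→C: central angle 0.8237 rad, distance 5248.1 km.
Leg C→D: central angle 3.0001 rad, distance 19113.7 km.
Leg D→E: central angle 1.8953 rad, distance 12074.8 km.
Total: 3971.8 + 5248.1 + 19113.7 + 12074.8 ≈ 40408 km.

40408 km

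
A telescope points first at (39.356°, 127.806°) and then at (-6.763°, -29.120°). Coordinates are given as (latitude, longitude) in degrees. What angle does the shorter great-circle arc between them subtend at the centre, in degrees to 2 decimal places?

141.36°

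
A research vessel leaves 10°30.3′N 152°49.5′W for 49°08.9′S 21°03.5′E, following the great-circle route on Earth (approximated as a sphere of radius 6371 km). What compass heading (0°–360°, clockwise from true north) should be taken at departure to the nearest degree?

174°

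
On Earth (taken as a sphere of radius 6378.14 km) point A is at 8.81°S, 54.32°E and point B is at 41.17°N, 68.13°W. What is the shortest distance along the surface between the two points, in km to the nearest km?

Let φ₁ = -0.1538 rad, φ₂ = 0.7186 rad, and Δλ = -2.1372 rad.
cos c = sin φ₁ sin φ₂ + cos φ₁ cos φ₂ cos Δλ = (-0.1532)(0.6583) + (0.9882)(0.7528)(-0.5366) = -0.49996,
so c = arccos(-0.49996) = 2.09435 rad.
Distance = R·c = 6378.14 × 2.0944 ≈ 13358 km.

13358 km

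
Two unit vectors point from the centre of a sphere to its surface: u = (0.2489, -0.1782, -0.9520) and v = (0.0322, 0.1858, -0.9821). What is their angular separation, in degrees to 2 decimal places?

24.52°

u·v = 0.9099; |u| = 1.0000, |v| = 1.0000.
cos θ = (u·v)/(|u||v|) = 0.9098, so θ = 24.52°.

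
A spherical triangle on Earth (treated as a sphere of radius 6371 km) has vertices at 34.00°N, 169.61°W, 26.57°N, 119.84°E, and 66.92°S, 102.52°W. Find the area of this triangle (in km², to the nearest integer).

78832031 km²

Side lengths (central angles): a = 2.3058, b = 1.9692, c = 1.0506 rad; semiperimeter s = 2.6628.
By l'Huilier's theorem, tan(E/4) = √[tan(s/2) tan((s−a)/2) tan((s−b)/2) tan((s−c)/2)], giving spherical excess E = 1.9422 rad.
Area = E·R² = 1.9422 × (6371)² ≈ 78832031 km².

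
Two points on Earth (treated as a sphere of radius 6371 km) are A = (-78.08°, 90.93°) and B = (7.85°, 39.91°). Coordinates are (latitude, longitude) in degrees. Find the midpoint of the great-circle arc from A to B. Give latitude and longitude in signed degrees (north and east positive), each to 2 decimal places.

-36.64°, 48.06°

The central angle between A and B is δ = 1.5757 rad.
With f = 0.5, the slerp weights are sin((1−f)δ)/sin δ = 0.7089 and sin(fδ)/sin δ = 0.7089.
Weighted sum of the unit vectors: (0.7089)·(-0.0034,0.2065,-0.9784) + (0.7089)·(0.7599,0.6356,0.1366) = (0.5363, 0.5969, -0.5968).
Converting back: φ = atan2(z, √(x²+y²)) = -36.64°, λ = atan2(y, x) = 48.06°.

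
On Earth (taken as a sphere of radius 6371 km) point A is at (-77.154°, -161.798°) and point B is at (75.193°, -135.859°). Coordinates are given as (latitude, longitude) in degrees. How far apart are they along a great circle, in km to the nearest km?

17020 km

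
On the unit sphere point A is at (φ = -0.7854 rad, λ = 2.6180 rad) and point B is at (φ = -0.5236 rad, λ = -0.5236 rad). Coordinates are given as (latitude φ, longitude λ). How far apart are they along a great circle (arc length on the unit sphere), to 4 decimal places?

1.8326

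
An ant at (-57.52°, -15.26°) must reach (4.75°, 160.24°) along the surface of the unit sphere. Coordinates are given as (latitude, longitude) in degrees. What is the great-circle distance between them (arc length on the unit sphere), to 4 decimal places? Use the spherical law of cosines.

With latitudes φ₁ = -57.520°, φ₂ = 4.750° and longitude difference Δλ = 175.500°:
cos c = sin φ₁ sin φ₂ + cos φ₁ cos φ₂ cos Δλ = (-0.8436)(0.0828) + (0.5370)(0.9966)(-0.9969) = -0.60337,
so c = arccos(-0.60337) = 2.21851 rad.
On the unit sphere the arc length equals the central angle: 2.2185.

2.2185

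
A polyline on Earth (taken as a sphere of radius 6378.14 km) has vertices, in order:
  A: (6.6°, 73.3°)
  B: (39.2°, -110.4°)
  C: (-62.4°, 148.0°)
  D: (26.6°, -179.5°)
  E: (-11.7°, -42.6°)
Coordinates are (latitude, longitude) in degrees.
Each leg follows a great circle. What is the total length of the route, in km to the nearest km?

54870 km

Leg A→B: central angle 2.3400 rad, distance 14924.8 km.
Leg B→C: central angle 2.2553 rad, distance 14384.7 km.
Leg C→D: central angle 1.6182 rad, distance 10321.3 km.
Leg D→E: central angle 2.3893 rad, distance 15239.2 km.
Total: 14924.8 + 14384.7 + 10321.3 + 15239.2 ≈ 54870 km.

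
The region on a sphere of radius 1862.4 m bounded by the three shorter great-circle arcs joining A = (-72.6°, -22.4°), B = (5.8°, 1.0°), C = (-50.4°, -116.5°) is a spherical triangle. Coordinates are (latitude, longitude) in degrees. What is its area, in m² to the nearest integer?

2049638 m²

Side lengths (central angles): a = 1.9505, b = 0.7646, c = 1.3933 rad; semiperimeter s = 2.0542.
By l'Huilier's theorem, tan(E/4) = √[tan(s/2) tan((s−a)/2) tan((s−b)/2) tan((s−c)/2)], giving spherical excess E = 0.5909 rad.
Area = E·R² = 0.5909 × (1862.4)² ≈ 2049638 m².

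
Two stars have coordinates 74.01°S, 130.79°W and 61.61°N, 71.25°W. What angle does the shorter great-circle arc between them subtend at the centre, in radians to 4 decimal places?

2.4643 rad

With latitudes φ₁ = -74.010°, φ₂ = 61.610° and longitude difference Δλ = 59.540°:
Haversine: a = sin²(Δφ/2) + cos φ₁ cos φ₂ sin²(Δλ/2) = 0.8574 + (0.2755)(0.4755)(0.2465) = 0.88965.
Central angle c = 2·arcsin(√a) = 2.46434 rad.
So the angular separation is 2.4643 rad.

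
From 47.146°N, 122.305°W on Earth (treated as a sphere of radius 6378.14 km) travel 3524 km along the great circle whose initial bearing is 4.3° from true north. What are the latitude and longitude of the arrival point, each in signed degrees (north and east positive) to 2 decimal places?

Angular distance δ = d/R = 3524/6378.14 = 0.55251 rad; initial bearing θ = 0.0750 rad.
sin φ₂ = sin φ₁ cos δ + cos φ₁ sin δ cos θ = (0.7331)(0.8512) + (0.6801)(0.5248)(0.9972) = 0.9800, so φ₂ = 78.51°.
Δλ = atan2(sin θ sin δ cos φ₁, cos δ − sin φ₁ sin φ₂) = atan2(0.0268, 0.1328) = 11.394°.
λ₂ = -122.305° + 11.394° = -110.91°.

78.51°, -110.91°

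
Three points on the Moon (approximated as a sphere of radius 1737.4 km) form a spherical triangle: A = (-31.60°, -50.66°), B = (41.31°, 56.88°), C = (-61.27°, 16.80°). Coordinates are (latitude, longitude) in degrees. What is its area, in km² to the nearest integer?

4270683 km²

Side lengths (central angles): a = 1.8782, b = 0.9066, c = 2.1397 rad; semiperimeter s = 2.4623.
By l'Huilier's theorem, tan(E/4) = √[tan(s/2) tan((s−a)/2) tan((s−b)/2) tan((s−c)/2)], giving spherical excess E = 1.4148 rad.
Area = E·R² = 1.4148 × (1737.4)² ≈ 4270683 km².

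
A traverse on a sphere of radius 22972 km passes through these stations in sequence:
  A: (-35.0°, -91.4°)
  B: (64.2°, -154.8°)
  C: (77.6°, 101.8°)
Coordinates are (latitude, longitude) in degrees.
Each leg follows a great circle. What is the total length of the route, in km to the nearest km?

56872 km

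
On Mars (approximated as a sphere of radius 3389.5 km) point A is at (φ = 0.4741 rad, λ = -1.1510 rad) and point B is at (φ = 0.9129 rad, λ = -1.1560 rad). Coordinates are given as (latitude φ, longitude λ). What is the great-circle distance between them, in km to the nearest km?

1487 km

With latitudes φ₁ = 27.164°, φ₂ = 52.305° and longitude difference Δλ = -0.286°:
cos c = sin φ₁ sin φ₂ + cos φ₁ cos φ₂ cos Δλ = (0.4565)(0.7913) + (0.8897)(0.6115)(1.0000) = 0.90526,
so c = arccos(0.90526) = 0.43882 rad.
Distance = R·c = 3389.5 × 0.4388 ≈ 1487 km.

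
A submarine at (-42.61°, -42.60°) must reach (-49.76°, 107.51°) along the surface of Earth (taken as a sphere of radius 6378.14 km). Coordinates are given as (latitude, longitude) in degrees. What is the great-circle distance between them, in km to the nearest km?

With latitudes φ₁ = -42.610°, φ₂ = -49.760° and longitude difference Δλ = 150.110°:
Haversine: a = sin²(Δφ/2) + cos φ₁ cos φ₂ sin²(Δλ/2) = 0.0039 + (0.7360)(0.6460)(0.9335) = 0.44770.
Central angle c = 2·arcsin(√a) = 1.46601 rad.
Distance = R·c = 6378.14 × 1.4660 ≈ 9350 km.

9350 km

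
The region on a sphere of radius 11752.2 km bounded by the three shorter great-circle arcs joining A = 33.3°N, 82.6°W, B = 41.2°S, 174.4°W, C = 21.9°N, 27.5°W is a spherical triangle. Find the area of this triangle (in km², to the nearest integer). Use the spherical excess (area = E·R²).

Side lengths (central angles): a = 2.5508, b = 0.8652, c = 1.9621 rad; semiperimeter s = 2.6891.
By l'Huilier's theorem, tan(E/4) = √[tan(s/2) tan((s−a)/2) tan((s−b)/2) tan((s−c)/2)], giving spherical excess E = 1.4679 rad.
Area = E·R² = 1.4679 × (11752.2)² ≈ 202734421 km².

202734421 km²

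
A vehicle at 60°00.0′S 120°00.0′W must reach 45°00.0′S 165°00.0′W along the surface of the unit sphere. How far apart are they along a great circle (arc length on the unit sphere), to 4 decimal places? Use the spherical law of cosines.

0.5309

With latitudes φ₁ = -60.000°, φ₂ = -45.000° and longitude difference Δλ = -45.000°:
cos c = sin φ₁ sin φ₂ + cos φ₁ cos φ₂ cos Δλ = (-0.8660)(-0.7071) + (0.5000)(0.7071)(0.7071) = 0.86237,
so c = arccos(0.86237) = 0.53086 rad.
On the unit sphere the arc length equals the central angle: 0.5309.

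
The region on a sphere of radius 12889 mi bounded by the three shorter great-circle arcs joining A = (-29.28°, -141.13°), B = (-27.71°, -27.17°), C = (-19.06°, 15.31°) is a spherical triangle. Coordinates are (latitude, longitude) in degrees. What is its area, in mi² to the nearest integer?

Side lengths (central angles): a = 0.6935, b = 2.2093, c = 1.6571 rad; semiperimeter s = 2.2800.
By l'Huilier's theorem, tan(E/4) = √[tan(s/2) tan((s−a)/2) tan((s−b)/2) tan((s−c)/2)], giving spherical excess E = 0.6291 rad.
Area = E·R² = 0.6291 × (12889)² ≈ 104507262 mi².

104507262 mi²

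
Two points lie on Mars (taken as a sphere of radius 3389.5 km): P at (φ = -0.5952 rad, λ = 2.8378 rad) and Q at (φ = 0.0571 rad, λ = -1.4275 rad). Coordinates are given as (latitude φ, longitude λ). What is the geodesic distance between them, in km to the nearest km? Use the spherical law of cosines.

6680 km

Let φ₁ = -0.5952 rad, φ₂ = 0.0571 rad, and Δλ = 2.0179 rad.
cos c = sin φ₁ sin φ₂ + cos φ₁ cos φ₂ cos Δλ = (-0.5607)(0.0571) + (0.8280)(0.9984)(-0.4323) = -0.38941,
so c = arccos(-0.38941) = 1.97079 rad.
Distance = R·c = 3389.5 × 1.9708 ≈ 6680 km.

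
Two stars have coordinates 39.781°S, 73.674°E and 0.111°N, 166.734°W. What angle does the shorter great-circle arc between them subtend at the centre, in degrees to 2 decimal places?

Let φ₁ = -0.6943 rad, φ₂ = 0.0019 rad, and Δλ = 2.0873 rad.
cos c = sin φ₁ sin φ₂ + cos φ₁ cos φ₂ cos Δλ = (-0.6399)(0.0019) + (0.7685)(1.0000)(-0.4938) = -0.38074,
so c = arccos(-0.38074) = 1.96139 rad.
So the angular separation is 112.38°.

112.38°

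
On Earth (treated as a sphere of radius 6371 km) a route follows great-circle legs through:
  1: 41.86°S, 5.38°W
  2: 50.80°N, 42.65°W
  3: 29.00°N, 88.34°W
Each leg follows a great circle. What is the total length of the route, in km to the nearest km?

15408 km

Leg 1→2: central angle 1.7138 rad, distance 10918.7 km.
Leg 2→3: central angle 0.7046 rad, distance 4489.3 km.
Total: 10918.7 + 4489.3 ≈ 15408 km.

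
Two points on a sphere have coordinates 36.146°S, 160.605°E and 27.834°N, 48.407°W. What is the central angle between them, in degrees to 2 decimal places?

154.14°

With latitudes φ₁ = -36.146°, φ₂ = 27.834° and longitude difference Δλ = 150.988°:
cos c = sin φ₁ sin φ₂ + cos φ₁ cos φ₂ cos Δλ = (-0.5898)(0.4669) + (0.8075)(0.8843)(-0.8745) = -0.89989,
so c = arccos(-0.89989) = 2.69031 rad.
So the angular separation is 154.14°.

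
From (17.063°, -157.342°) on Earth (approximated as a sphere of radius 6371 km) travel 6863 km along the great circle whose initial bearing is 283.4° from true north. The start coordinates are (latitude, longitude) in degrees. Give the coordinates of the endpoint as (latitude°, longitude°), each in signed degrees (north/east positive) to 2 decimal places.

19.52°, 137.30°

Angular distance δ = d/R = 6863/6371 = 1.07722 rad; initial bearing θ = 4.9463 rad.
sin φ₂ = sin φ₁ cos δ + cos φ₁ sin δ cos θ = (0.2934)(0.4738) + (0.9560)(0.8806)(0.2317) = 0.3341, so φ₂ = 19.52°.
Δλ = atan2(sin θ sin δ cos φ₁, cos δ − sin φ₁ sin φ₂) = atan2(-0.8190, 0.3757) = -65.355°.
λ₂ = -157.342° − 65.355° = -222.70° → 137.30° after wrapping to (−180°, 180°].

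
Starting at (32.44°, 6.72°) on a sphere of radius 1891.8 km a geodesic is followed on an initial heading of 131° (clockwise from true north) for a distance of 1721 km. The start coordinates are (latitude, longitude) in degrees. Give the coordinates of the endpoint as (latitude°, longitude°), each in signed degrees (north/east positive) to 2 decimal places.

-6.18°, 43.53°

Angular distance δ = d/R = 1721/1891.8 = 0.90972 rad; initial bearing θ = 2.2864 rad.
sin φ₂ = sin φ₁ cos δ + cos φ₁ sin δ cos θ = (0.5364)(0.6140) + (0.8440)(0.7893)(-0.6561) = -0.1077, so φ₂ = -6.18°.
Δλ = atan2(sin θ sin δ cos φ₁, cos δ − sin φ₁ sin φ₂) = atan2(0.5028, 0.6717) = 36.813°.
λ₂ = 6.720° + 36.813° = 43.53°.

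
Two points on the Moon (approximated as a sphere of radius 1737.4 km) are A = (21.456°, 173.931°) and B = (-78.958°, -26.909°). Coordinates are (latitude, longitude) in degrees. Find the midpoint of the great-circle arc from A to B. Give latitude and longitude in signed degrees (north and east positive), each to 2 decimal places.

Central angle δ = 2.1242 rad. Interpolating on the sphere with fraction f = 0.5:
P = [sin((1−f)δ)·A + sin(fδ)·B] / sin δ = 1.0266·A + 1.0266·B in Cartesian coordinates,
giving P = (-0.7748, 0.0120, -0.6321), i.e. latitude -39.21°, longitude 179.11°.

-39.21°, 179.11°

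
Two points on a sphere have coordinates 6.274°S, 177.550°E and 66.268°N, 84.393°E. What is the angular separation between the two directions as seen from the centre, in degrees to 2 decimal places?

In radians: φ₁ = -0.1095, φ₂ = 1.1566, Δλ = -93.157° = -1.6259 rad.
cos c = sin φ₁ sin φ₂ + cos φ₁ cos φ₂ cos Δλ = (-0.1093)(0.9154) + (0.9940)(0.4025)(-0.0551) = -0.12207,
so c = arccos(-0.12207) = 1.69318 rad.
So the angular separation is 97.01°.

97.01°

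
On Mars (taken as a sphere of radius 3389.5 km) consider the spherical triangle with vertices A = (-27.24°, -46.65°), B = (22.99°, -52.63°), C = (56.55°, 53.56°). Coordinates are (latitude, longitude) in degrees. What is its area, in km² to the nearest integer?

Side lengths (central angles): a = 1.3853, b = 2.0587, c = 0.8825 rad; semiperimeter s = 2.1632.
By l'Huilier's theorem, tan(E/4) = √[tan(s/2) tan((s−a)/2) tan((s−b)/2) tan((s−c)/2)], giving spherical excess E = 0.6862 rad.
Area = E·R² = 0.6862 × (3389.5)² ≈ 7883601 km².

7883601 km²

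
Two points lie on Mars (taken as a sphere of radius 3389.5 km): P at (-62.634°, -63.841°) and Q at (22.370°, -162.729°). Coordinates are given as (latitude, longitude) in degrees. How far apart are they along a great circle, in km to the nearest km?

In radians: φ₁ = -1.0932, φ₂ = 0.3904, Δλ = -98.888° = -1.7259 rad.
Haversine: a = sin²(Δφ/2) + cos φ₁ cos φ₂ sin²(Δλ/2) = 0.4565 + (0.4597)(0.9247)(0.5773) = 0.70184.
Central angle c = 2·arcsin(√a) = 1.98632 rad.
Distance = R·c = 3389.5 × 1.9863 ≈ 6733 km.

6733 km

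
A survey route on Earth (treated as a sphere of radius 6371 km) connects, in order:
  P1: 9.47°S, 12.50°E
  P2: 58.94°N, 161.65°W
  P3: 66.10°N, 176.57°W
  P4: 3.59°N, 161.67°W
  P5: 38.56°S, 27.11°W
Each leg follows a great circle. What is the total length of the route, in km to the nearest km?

36641 km

Leg P1→P2: central angle 2.2747 rad, distance 14492.1 km.
Leg P2→P3: central angle 0.1725 rad, distance 1099.1 km.
Leg P3→P4: central angle 1.1063 rad, distance 7048.1 km.
Leg P4→P5: central angle 2.1977 rad, distance 14001.4 km.
Total: 14492.1 + 1099.1 + 7048.1 + 14001.4 ≈ 36641 km.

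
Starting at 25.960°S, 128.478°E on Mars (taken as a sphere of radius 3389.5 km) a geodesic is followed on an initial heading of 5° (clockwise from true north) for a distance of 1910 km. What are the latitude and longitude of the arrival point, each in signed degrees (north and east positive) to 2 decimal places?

6.22°, 131.16°

Angular distance δ = d/R = 1910/3389.5 = 0.56350 rad; initial bearing θ = 0.0873 rad.
sin φ₂ = sin φ₁ cos δ + cos φ₁ sin δ cos θ = (-0.4377)(0.8454) + (0.8991)(0.5342)(0.9962) = 0.1084, so φ₂ = 6.22°.
Δλ = atan2(sin θ sin δ cos φ₁, cos δ − sin φ₁ sin φ₂) = atan2(0.0419, 0.8928) = 2.684°.
λ₂ = 128.478° + 2.684° = 131.16°.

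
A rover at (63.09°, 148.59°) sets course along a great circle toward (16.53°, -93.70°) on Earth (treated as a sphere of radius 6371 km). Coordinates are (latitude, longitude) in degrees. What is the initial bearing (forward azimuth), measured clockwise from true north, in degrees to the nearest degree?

58°

With φ₁ = 1.1011, φ₂ = 0.2885, Δλ = 2.0544 rad, the forward-azimuth formula gives
θ = atan2( sin Δλ cos φ₂ , cos φ₁ sin φ₂ − sin φ₁ cos φ₂ cos Δλ ) = atan2(0.8487, 0.5263) = 58.20°.
So the initial bearing is 58°.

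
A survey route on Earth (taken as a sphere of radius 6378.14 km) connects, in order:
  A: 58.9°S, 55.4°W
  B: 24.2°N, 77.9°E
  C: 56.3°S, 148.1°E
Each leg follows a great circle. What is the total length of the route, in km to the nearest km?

Leg A→B: central angle 2.3106 rad, distance 14737.1 km.
Leg B→C: central angle 1.7412 rad, distance 11105.8 km.
Total: 14737.1 + 11105.8 ≈ 25843 km.

25843 km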